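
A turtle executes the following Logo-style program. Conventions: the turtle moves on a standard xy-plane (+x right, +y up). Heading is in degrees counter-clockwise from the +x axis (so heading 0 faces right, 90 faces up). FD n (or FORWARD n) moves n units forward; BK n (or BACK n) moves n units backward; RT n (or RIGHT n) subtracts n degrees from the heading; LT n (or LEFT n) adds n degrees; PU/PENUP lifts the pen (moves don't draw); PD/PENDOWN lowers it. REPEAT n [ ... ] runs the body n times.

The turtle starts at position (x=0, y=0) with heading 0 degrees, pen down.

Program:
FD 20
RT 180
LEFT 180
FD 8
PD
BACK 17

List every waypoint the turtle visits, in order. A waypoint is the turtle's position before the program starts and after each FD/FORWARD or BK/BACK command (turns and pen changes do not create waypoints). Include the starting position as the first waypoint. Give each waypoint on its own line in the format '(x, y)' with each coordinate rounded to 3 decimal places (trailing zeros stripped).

Executing turtle program step by step:
Start: pos=(0,0), heading=0, pen down
FD 20: (0,0) -> (20,0) [heading=0, draw]
RT 180: heading 0 -> 180
LT 180: heading 180 -> 0
FD 8: (20,0) -> (28,0) [heading=0, draw]
PD: pen down
BK 17: (28,0) -> (11,0) [heading=0, draw]
Final: pos=(11,0), heading=0, 3 segment(s) drawn
Waypoints (4 total):
(0, 0)
(20, 0)
(28, 0)
(11, 0)

Answer: (0, 0)
(20, 0)
(28, 0)
(11, 0)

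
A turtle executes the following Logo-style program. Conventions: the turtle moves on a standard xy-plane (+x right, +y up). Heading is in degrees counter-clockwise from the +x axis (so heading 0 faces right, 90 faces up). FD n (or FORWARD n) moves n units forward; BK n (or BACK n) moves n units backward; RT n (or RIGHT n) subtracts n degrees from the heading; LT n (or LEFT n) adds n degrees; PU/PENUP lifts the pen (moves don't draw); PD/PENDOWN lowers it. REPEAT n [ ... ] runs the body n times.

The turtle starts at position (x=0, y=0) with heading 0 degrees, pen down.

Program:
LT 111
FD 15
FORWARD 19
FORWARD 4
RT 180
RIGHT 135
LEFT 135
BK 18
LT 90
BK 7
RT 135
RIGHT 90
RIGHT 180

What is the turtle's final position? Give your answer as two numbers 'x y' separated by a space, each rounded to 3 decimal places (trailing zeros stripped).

Executing turtle program step by step:
Start: pos=(0,0), heading=0, pen down
LT 111: heading 0 -> 111
FD 15: (0,0) -> (-5.376,14.004) [heading=111, draw]
FD 19: (-5.376,14.004) -> (-12.185,31.742) [heading=111, draw]
FD 4: (-12.185,31.742) -> (-13.618,35.476) [heading=111, draw]
RT 180: heading 111 -> 291
RT 135: heading 291 -> 156
LT 135: heading 156 -> 291
BK 18: (-13.618,35.476) -> (-20.069,52.281) [heading=291, draw]
LT 90: heading 291 -> 21
BK 7: (-20.069,52.281) -> (-26.604,49.772) [heading=21, draw]
RT 135: heading 21 -> 246
RT 90: heading 246 -> 156
RT 180: heading 156 -> 336
Final: pos=(-26.604,49.772), heading=336, 5 segment(s) drawn

Answer: -26.604 49.772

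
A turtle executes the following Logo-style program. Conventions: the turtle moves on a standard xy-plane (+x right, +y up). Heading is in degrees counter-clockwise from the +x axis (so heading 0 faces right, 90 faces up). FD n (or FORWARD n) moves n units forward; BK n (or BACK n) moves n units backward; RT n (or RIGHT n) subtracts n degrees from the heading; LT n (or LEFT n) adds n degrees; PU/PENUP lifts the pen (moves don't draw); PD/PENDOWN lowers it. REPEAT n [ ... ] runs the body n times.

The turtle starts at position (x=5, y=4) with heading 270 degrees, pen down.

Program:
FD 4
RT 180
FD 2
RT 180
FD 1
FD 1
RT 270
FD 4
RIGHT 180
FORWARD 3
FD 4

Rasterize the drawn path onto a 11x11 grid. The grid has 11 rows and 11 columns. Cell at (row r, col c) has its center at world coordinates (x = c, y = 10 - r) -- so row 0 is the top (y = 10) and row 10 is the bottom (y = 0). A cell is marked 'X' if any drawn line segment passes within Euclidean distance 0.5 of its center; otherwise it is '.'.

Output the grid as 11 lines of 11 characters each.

Answer: ...........
...........
...........
...........
...........
...........
.....X.....
.....X.....
.....X.....
.....X.....
..XXXXXXXX.

Derivation:
Segment 0: (5,4) -> (5,0)
Segment 1: (5,0) -> (5,2)
Segment 2: (5,2) -> (5,1)
Segment 3: (5,1) -> (5,0)
Segment 4: (5,0) -> (9,0)
Segment 5: (9,0) -> (6,-0)
Segment 6: (6,-0) -> (2,-0)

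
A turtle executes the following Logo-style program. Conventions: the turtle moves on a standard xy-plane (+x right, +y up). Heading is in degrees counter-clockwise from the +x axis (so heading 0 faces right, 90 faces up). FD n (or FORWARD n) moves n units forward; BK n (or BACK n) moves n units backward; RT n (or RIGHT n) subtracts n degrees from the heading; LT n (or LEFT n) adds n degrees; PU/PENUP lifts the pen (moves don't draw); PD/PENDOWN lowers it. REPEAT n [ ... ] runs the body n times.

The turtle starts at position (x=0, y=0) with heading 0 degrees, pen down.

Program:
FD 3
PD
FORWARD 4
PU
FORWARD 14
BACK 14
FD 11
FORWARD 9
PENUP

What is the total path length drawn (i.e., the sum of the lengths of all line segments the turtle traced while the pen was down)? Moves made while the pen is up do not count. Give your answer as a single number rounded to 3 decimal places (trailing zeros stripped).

Answer: 7

Derivation:
Executing turtle program step by step:
Start: pos=(0,0), heading=0, pen down
FD 3: (0,0) -> (3,0) [heading=0, draw]
PD: pen down
FD 4: (3,0) -> (7,0) [heading=0, draw]
PU: pen up
FD 14: (7,0) -> (21,0) [heading=0, move]
BK 14: (21,0) -> (7,0) [heading=0, move]
FD 11: (7,0) -> (18,0) [heading=0, move]
FD 9: (18,0) -> (27,0) [heading=0, move]
PU: pen up
Final: pos=(27,0), heading=0, 2 segment(s) drawn

Segment lengths:
  seg 1: (0,0) -> (3,0), length = 3
  seg 2: (3,0) -> (7,0), length = 4
Total = 7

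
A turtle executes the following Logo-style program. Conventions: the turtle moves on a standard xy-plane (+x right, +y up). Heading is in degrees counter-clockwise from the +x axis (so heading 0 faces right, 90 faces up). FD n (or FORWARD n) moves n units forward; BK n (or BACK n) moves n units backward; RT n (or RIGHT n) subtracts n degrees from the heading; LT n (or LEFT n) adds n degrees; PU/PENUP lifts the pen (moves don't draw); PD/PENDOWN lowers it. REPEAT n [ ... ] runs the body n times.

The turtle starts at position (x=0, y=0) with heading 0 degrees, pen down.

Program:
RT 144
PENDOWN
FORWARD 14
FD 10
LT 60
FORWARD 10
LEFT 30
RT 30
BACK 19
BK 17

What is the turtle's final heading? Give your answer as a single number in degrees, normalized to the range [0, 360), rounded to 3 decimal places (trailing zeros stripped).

Executing turtle program step by step:
Start: pos=(0,0), heading=0, pen down
RT 144: heading 0 -> 216
PD: pen down
FD 14: (0,0) -> (-11.326,-8.229) [heading=216, draw]
FD 10: (-11.326,-8.229) -> (-19.416,-14.107) [heading=216, draw]
LT 60: heading 216 -> 276
FD 10: (-19.416,-14.107) -> (-18.371,-24.052) [heading=276, draw]
LT 30: heading 276 -> 306
RT 30: heading 306 -> 276
BK 19: (-18.371,-24.052) -> (-20.357,-5.156) [heading=276, draw]
BK 17: (-20.357,-5.156) -> (-22.134,11.751) [heading=276, draw]
Final: pos=(-22.134,11.751), heading=276, 5 segment(s) drawn

Answer: 276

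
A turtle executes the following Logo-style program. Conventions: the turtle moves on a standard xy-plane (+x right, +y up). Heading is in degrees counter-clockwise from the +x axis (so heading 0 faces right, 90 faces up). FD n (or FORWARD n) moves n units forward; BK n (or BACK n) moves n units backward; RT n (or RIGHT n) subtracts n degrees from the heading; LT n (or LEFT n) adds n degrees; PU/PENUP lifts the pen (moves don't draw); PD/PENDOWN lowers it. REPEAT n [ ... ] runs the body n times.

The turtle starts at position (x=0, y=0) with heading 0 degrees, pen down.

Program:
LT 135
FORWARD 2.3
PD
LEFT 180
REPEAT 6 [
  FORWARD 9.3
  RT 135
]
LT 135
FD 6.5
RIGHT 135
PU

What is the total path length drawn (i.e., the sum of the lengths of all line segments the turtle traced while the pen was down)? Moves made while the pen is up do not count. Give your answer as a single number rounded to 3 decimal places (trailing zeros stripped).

Answer: 64.6

Derivation:
Executing turtle program step by step:
Start: pos=(0,0), heading=0, pen down
LT 135: heading 0 -> 135
FD 2.3: (0,0) -> (-1.626,1.626) [heading=135, draw]
PD: pen down
LT 180: heading 135 -> 315
REPEAT 6 [
  -- iteration 1/6 --
  FD 9.3: (-1.626,1.626) -> (4.95,-4.95) [heading=315, draw]
  RT 135: heading 315 -> 180
  -- iteration 2/6 --
  FD 9.3: (4.95,-4.95) -> (-4.35,-4.95) [heading=180, draw]
  RT 135: heading 180 -> 45
  -- iteration 3/6 --
  FD 9.3: (-4.35,-4.95) -> (2.226,1.626) [heading=45, draw]
  RT 135: heading 45 -> 270
  -- iteration 4/6 --
  FD 9.3: (2.226,1.626) -> (2.226,-7.674) [heading=270, draw]
  RT 135: heading 270 -> 135
  -- iteration 5/6 --
  FD 9.3: (2.226,-7.674) -> (-4.35,-1.098) [heading=135, draw]
  RT 135: heading 135 -> 0
  -- iteration 6/6 --
  FD 9.3: (-4.35,-1.098) -> (4.95,-1.098) [heading=0, draw]
  RT 135: heading 0 -> 225
]
LT 135: heading 225 -> 0
FD 6.5: (4.95,-1.098) -> (11.45,-1.098) [heading=0, draw]
RT 135: heading 0 -> 225
PU: pen up
Final: pos=(11.45,-1.098), heading=225, 8 segment(s) drawn

Segment lengths:
  seg 1: (0,0) -> (-1.626,1.626), length = 2.3
  seg 2: (-1.626,1.626) -> (4.95,-4.95), length = 9.3
  seg 3: (4.95,-4.95) -> (-4.35,-4.95), length = 9.3
  seg 4: (-4.35,-4.95) -> (2.226,1.626), length = 9.3
  seg 5: (2.226,1.626) -> (2.226,-7.674), length = 9.3
  seg 6: (2.226,-7.674) -> (-4.35,-1.098), length = 9.3
  seg 7: (-4.35,-1.098) -> (4.95,-1.098), length = 9.3
  seg 8: (4.95,-1.098) -> (11.45,-1.098), length = 6.5
Total = 64.6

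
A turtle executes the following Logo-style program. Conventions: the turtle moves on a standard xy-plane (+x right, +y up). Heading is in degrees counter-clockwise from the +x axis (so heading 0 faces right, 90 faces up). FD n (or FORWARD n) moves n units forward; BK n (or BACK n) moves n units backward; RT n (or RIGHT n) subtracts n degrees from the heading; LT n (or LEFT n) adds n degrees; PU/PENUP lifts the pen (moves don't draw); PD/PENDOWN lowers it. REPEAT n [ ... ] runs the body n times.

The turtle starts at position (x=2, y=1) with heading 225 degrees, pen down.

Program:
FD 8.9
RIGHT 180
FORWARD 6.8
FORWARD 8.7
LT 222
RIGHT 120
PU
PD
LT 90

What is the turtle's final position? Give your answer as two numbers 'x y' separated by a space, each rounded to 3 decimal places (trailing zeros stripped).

Executing turtle program step by step:
Start: pos=(2,1), heading=225, pen down
FD 8.9: (2,1) -> (-4.293,-5.293) [heading=225, draw]
RT 180: heading 225 -> 45
FD 6.8: (-4.293,-5.293) -> (0.515,-0.485) [heading=45, draw]
FD 8.7: (0.515,-0.485) -> (6.667,5.667) [heading=45, draw]
LT 222: heading 45 -> 267
RT 120: heading 267 -> 147
PU: pen up
PD: pen down
LT 90: heading 147 -> 237
Final: pos=(6.667,5.667), heading=237, 3 segment(s) drawn

Answer: 6.667 5.667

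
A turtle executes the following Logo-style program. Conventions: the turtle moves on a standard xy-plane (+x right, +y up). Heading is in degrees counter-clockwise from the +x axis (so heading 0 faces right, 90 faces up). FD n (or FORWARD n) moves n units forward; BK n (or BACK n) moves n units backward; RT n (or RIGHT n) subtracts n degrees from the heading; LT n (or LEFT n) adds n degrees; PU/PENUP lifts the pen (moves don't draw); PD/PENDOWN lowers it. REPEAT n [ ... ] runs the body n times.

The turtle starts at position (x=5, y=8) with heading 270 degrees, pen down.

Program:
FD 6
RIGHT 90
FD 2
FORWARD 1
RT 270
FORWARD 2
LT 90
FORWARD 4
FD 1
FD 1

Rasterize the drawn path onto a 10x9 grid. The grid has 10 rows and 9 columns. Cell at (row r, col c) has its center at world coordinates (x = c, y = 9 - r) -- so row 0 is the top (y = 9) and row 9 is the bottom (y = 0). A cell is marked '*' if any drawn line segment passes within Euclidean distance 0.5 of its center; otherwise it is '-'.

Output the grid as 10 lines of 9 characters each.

Segment 0: (5,8) -> (5,2)
Segment 1: (5,2) -> (3,2)
Segment 2: (3,2) -> (2,2)
Segment 3: (2,2) -> (2,0)
Segment 4: (2,0) -> (6,0)
Segment 5: (6,0) -> (7,0)
Segment 6: (7,0) -> (8,0)

Answer: ---------
-----*---
-----*---
-----*---
-----*---
-----*---
-----*---
--****---
--*------
--*******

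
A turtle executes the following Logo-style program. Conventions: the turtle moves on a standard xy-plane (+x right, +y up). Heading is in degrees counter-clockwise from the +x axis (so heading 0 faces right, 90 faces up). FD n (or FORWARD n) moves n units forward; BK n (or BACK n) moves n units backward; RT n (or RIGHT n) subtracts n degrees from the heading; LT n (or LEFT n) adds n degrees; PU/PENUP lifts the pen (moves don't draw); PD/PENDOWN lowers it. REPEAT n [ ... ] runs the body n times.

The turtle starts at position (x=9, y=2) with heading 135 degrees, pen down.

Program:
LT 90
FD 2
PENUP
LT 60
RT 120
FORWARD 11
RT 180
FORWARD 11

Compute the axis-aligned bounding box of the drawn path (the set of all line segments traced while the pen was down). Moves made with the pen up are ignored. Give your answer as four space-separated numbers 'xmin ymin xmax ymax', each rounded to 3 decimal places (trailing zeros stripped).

Answer: 7.586 0.586 9 2

Derivation:
Executing turtle program step by step:
Start: pos=(9,2), heading=135, pen down
LT 90: heading 135 -> 225
FD 2: (9,2) -> (7.586,0.586) [heading=225, draw]
PU: pen up
LT 60: heading 225 -> 285
RT 120: heading 285 -> 165
FD 11: (7.586,0.586) -> (-3.039,3.433) [heading=165, move]
RT 180: heading 165 -> 345
FD 11: (-3.039,3.433) -> (7.586,0.586) [heading=345, move]
Final: pos=(7.586,0.586), heading=345, 1 segment(s) drawn

Segment endpoints: x in {7.586, 9}, y in {0.586, 2}
xmin=7.586, ymin=0.586, xmax=9, ymax=2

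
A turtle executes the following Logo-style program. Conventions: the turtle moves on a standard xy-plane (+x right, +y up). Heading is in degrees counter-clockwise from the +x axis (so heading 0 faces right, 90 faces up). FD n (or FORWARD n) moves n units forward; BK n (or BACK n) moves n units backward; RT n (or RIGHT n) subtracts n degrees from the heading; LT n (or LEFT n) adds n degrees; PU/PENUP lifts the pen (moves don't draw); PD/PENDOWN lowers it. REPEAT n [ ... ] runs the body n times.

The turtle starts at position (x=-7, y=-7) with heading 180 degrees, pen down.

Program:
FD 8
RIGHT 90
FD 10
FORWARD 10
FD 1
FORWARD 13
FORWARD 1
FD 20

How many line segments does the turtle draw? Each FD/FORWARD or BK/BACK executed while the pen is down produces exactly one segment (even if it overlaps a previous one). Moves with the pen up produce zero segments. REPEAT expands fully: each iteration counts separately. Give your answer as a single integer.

Answer: 7

Derivation:
Executing turtle program step by step:
Start: pos=(-7,-7), heading=180, pen down
FD 8: (-7,-7) -> (-15,-7) [heading=180, draw]
RT 90: heading 180 -> 90
FD 10: (-15,-7) -> (-15,3) [heading=90, draw]
FD 10: (-15,3) -> (-15,13) [heading=90, draw]
FD 1: (-15,13) -> (-15,14) [heading=90, draw]
FD 13: (-15,14) -> (-15,27) [heading=90, draw]
FD 1: (-15,27) -> (-15,28) [heading=90, draw]
FD 20: (-15,28) -> (-15,48) [heading=90, draw]
Final: pos=(-15,48), heading=90, 7 segment(s) drawn
Segments drawn: 7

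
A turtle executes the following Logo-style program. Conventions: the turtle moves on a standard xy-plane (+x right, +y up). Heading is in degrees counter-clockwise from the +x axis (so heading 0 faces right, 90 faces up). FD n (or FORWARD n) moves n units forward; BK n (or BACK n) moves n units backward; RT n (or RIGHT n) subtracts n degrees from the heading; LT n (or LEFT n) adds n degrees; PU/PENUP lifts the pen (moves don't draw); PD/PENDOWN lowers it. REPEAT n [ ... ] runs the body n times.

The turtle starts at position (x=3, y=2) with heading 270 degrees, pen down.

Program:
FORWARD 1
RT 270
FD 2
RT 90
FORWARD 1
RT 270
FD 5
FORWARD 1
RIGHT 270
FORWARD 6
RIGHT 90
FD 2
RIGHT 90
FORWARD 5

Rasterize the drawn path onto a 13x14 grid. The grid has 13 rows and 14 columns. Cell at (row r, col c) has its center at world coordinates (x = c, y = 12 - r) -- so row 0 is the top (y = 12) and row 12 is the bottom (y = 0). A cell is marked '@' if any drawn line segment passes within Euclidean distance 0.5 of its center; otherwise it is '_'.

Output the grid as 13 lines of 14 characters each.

Segment 0: (3,2) -> (3,1)
Segment 1: (3,1) -> (5,1)
Segment 2: (5,1) -> (5,0)
Segment 3: (5,0) -> (10,0)
Segment 4: (10,0) -> (11,0)
Segment 5: (11,0) -> (11,6)
Segment 6: (11,6) -> (13,6)
Segment 7: (13,6) -> (13,1)

Answer: ______________
______________
______________
______________
______________
______________
___________@@@
___________@_@
___________@_@
___________@_@
___@_______@_@
___@@@_____@_@
_____@@@@@@@__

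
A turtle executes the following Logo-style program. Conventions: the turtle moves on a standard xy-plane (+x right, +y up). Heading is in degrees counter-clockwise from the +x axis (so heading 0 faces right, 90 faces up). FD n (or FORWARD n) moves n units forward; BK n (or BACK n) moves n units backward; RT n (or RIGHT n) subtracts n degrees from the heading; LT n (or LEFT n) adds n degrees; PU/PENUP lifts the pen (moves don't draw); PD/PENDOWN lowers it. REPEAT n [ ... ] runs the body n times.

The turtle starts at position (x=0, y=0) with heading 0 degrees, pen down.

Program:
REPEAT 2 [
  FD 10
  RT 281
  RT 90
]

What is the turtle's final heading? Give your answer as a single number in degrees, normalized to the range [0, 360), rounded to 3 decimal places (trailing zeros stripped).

Executing turtle program step by step:
Start: pos=(0,0), heading=0, pen down
REPEAT 2 [
  -- iteration 1/2 --
  FD 10: (0,0) -> (10,0) [heading=0, draw]
  RT 281: heading 0 -> 79
  RT 90: heading 79 -> 349
  -- iteration 2/2 --
  FD 10: (10,0) -> (19.816,-1.908) [heading=349, draw]
  RT 281: heading 349 -> 68
  RT 90: heading 68 -> 338
]
Final: pos=(19.816,-1.908), heading=338, 2 segment(s) drawn

Answer: 338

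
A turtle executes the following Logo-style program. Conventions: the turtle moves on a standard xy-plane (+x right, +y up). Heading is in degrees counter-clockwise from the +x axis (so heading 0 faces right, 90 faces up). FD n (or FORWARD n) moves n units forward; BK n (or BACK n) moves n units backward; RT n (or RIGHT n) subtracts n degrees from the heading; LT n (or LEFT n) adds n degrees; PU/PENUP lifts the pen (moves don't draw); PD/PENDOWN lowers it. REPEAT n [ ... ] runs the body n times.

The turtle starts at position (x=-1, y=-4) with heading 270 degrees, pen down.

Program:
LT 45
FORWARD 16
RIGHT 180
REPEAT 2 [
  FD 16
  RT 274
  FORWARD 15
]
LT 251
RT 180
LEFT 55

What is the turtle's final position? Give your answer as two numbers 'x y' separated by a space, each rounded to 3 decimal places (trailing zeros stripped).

Executing turtle program step by step:
Start: pos=(-1,-4), heading=270, pen down
LT 45: heading 270 -> 315
FD 16: (-1,-4) -> (10.314,-15.314) [heading=315, draw]
RT 180: heading 315 -> 135
REPEAT 2 [
  -- iteration 1/2 --
  FD 16: (10.314,-15.314) -> (-1,-4) [heading=135, draw]
  RT 274: heading 135 -> 221
  FD 15: (-1,-4) -> (-12.321,-13.841) [heading=221, draw]
  -- iteration 2/2 --
  FD 16: (-12.321,-13.841) -> (-24.396,-24.338) [heading=221, draw]
  RT 274: heading 221 -> 307
  FD 15: (-24.396,-24.338) -> (-15.369,-36.317) [heading=307, draw]
]
LT 251: heading 307 -> 198
RT 180: heading 198 -> 18
LT 55: heading 18 -> 73
Final: pos=(-15.369,-36.317), heading=73, 5 segment(s) drawn

Answer: -15.369 -36.317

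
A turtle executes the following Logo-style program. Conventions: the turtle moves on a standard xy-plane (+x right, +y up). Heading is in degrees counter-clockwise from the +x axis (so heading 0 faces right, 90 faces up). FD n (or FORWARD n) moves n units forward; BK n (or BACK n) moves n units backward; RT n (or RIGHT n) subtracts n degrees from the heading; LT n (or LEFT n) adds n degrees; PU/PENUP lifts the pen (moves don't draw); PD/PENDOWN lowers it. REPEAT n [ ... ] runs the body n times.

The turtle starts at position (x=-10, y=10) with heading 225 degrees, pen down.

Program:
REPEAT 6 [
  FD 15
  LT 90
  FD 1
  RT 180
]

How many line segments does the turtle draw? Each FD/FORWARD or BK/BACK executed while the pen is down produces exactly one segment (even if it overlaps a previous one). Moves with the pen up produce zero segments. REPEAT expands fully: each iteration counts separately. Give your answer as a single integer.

Answer: 12

Derivation:
Executing turtle program step by step:
Start: pos=(-10,10), heading=225, pen down
REPEAT 6 [
  -- iteration 1/6 --
  FD 15: (-10,10) -> (-20.607,-0.607) [heading=225, draw]
  LT 90: heading 225 -> 315
  FD 1: (-20.607,-0.607) -> (-19.899,-1.314) [heading=315, draw]
  RT 180: heading 315 -> 135
  -- iteration 2/6 --
  FD 15: (-19.899,-1.314) -> (-30.506,9.293) [heading=135, draw]
  LT 90: heading 135 -> 225
  FD 1: (-30.506,9.293) -> (-31.213,8.586) [heading=225, draw]
  RT 180: heading 225 -> 45
  -- iteration 3/6 --
  FD 15: (-31.213,8.586) -> (-20.607,19.192) [heading=45, draw]
  LT 90: heading 45 -> 135
  FD 1: (-20.607,19.192) -> (-21.314,19.899) [heading=135, draw]
  RT 180: heading 135 -> 315
  -- iteration 4/6 --
  FD 15: (-21.314,19.899) -> (-10.707,9.293) [heading=315, draw]
  LT 90: heading 315 -> 45
  FD 1: (-10.707,9.293) -> (-10,10) [heading=45, draw]
  RT 180: heading 45 -> 225
  -- iteration 5/6 --
  FD 15: (-10,10) -> (-20.607,-0.607) [heading=225, draw]
  LT 90: heading 225 -> 315
  FD 1: (-20.607,-0.607) -> (-19.899,-1.314) [heading=315, draw]
  RT 180: heading 315 -> 135
  -- iteration 6/6 --
  FD 15: (-19.899,-1.314) -> (-30.506,9.293) [heading=135, draw]
  LT 90: heading 135 -> 225
  FD 1: (-30.506,9.293) -> (-31.213,8.586) [heading=225, draw]
  RT 180: heading 225 -> 45
]
Final: pos=(-31.213,8.586), heading=45, 12 segment(s) drawn
Segments drawn: 12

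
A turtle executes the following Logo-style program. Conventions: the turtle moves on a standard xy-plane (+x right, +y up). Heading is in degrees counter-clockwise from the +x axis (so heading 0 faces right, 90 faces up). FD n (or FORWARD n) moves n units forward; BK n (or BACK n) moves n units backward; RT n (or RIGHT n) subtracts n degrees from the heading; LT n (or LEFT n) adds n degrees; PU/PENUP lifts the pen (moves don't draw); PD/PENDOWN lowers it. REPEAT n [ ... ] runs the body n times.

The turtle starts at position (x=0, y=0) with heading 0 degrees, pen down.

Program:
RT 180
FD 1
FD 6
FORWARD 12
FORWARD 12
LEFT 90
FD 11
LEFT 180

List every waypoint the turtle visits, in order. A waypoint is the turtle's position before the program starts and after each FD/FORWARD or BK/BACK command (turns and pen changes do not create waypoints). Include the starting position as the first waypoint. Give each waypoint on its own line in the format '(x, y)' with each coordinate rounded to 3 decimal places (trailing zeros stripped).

Answer: (0, 0)
(-1, 0)
(-7, 0)
(-19, 0)
(-31, 0)
(-31, -11)

Derivation:
Executing turtle program step by step:
Start: pos=(0,0), heading=0, pen down
RT 180: heading 0 -> 180
FD 1: (0,0) -> (-1,0) [heading=180, draw]
FD 6: (-1,0) -> (-7,0) [heading=180, draw]
FD 12: (-7,0) -> (-19,0) [heading=180, draw]
FD 12: (-19,0) -> (-31,0) [heading=180, draw]
LT 90: heading 180 -> 270
FD 11: (-31,0) -> (-31,-11) [heading=270, draw]
LT 180: heading 270 -> 90
Final: pos=(-31,-11), heading=90, 5 segment(s) drawn
Waypoints (6 total):
(0, 0)
(-1, 0)
(-7, 0)
(-19, 0)
(-31, 0)
(-31, -11)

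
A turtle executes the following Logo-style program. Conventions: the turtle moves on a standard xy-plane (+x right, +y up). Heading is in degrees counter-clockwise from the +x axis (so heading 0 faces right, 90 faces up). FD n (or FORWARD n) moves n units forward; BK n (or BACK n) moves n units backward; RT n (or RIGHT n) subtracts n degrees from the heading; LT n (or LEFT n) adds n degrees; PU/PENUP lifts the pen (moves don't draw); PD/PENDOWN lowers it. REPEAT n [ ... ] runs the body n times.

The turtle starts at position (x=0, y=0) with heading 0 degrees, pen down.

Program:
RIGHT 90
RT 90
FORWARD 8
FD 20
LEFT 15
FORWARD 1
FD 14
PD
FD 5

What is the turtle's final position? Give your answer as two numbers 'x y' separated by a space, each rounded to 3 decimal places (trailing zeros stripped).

Executing turtle program step by step:
Start: pos=(0,0), heading=0, pen down
RT 90: heading 0 -> 270
RT 90: heading 270 -> 180
FD 8: (0,0) -> (-8,0) [heading=180, draw]
FD 20: (-8,0) -> (-28,0) [heading=180, draw]
LT 15: heading 180 -> 195
FD 1: (-28,0) -> (-28.966,-0.259) [heading=195, draw]
FD 14: (-28.966,-0.259) -> (-42.489,-3.882) [heading=195, draw]
PD: pen down
FD 5: (-42.489,-3.882) -> (-47.319,-5.176) [heading=195, draw]
Final: pos=(-47.319,-5.176), heading=195, 5 segment(s) drawn

Answer: -47.319 -5.176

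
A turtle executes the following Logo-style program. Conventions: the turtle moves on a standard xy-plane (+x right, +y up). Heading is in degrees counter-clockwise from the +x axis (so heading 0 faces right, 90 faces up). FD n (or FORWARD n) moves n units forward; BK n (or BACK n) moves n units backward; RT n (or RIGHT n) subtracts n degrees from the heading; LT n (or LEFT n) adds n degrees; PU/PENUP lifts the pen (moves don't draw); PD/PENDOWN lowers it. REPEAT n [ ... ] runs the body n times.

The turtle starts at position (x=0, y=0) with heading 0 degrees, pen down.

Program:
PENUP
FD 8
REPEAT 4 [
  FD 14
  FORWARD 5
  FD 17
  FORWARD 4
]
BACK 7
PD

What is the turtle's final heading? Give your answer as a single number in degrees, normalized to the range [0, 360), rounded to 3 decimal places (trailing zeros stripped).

Executing turtle program step by step:
Start: pos=(0,0), heading=0, pen down
PU: pen up
FD 8: (0,0) -> (8,0) [heading=0, move]
REPEAT 4 [
  -- iteration 1/4 --
  FD 14: (8,0) -> (22,0) [heading=0, move]
  FD 5: (22,0) -> (27,0) [heading=0, move]
  FD 17: (27,0) -> (44,0) [heading=0, move]
  FD 4: (44,0) -> (48,0) [heading=0, move]
  -- iteration 2/4 --
  FD 14: (48,0) -> (62,0) [heading=0, move]
  FD 5: (62,0) -> (67,0) [heading=0, move]
  FD 17: (67,0) -> (84,0) [heading=0, move]
  FD 4: (84,0) -> (88,0) [heading=0, move]
  -- iteration 3/4 --
  FD 14: (88,0) -> (102,0) [heading=0, move]
  FD 5: (102,0) -> (107,0) [heading=0, move]
  FD 17: (107,0) -> (124,0) [heading=0, move]
  FD 4: (124,0) -> (128,0) [heading=0, move]
  -- iteration 4/4 --
  FD 14: (128,0) -> (142,0) [heading=0, move]
  FD 5: (142,0) -> (147,0) [heading=0, move]
  FD 17: (147,0) -> (164,0) [heading=0, move]
  FD 4: (164,0) -> (168,0) [heading=0, move]
]
BK 7: (168,0) -> (161,0) [heading=0, move]
PD: pen down
Final: pos=(161,0), heading=0, 0 segment(s) drawn

Answer: 0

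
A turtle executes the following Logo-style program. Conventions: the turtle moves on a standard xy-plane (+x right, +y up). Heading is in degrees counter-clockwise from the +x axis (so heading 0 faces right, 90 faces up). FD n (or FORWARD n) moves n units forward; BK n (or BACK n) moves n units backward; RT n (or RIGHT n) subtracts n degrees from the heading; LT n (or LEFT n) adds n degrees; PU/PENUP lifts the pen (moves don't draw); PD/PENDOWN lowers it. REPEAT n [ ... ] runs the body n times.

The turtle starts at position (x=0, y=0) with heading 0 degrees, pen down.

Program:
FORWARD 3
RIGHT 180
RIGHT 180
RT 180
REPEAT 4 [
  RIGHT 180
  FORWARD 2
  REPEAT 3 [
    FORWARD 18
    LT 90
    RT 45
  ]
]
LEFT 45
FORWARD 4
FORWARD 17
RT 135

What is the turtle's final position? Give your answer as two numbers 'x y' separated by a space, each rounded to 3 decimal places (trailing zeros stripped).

Executing turtle program step by step:
Start: pos=(0,0), heading=0, pen down
FD 3: (0,0) -> (3,0) [heading=0, draw]
RT 180: heading 0 -> 180
RT 180: heading 180 -> 0
RT 180: heading 0 -> 180
REPEAT 4 [
  -- iteration 1/4 --
  RT 180: heading 180 -> 0
  FD 2: (3,0) -> (5,0) [heading=0, draw]
  REPEAT 3 [
    -- iteration 1/3 --
    FD 18: (5,0) -> (23,0) [heading=0, draw]
    LT 90: heading 0 -> 90
    RT 45: heading 90 -> 45
    -- iteration 2/3 --
    FD 18: (23,0) -> (35.728,12.728) [heading=45, draw]
    LT 90: heading 45 -> 135
    RT 45: heading 135 -> 90
    -- iteration 3/3 --
    FD 18: (35.728,12.728) -> (35.728,30.728) [heading=90, draw]
    LT 90: heading 90 -> 180
    RT 45: heading 180 -> 135
  ]
  -- iteration 2/4 --
  RT 180: heading 135 -> 315
  FD 2: (35.728,30.728) -> (37.142,29.314) [heading=315, draw]
  REPEAT 3 [
    -- iteration 1/3 --
    FD 18: (37.142,29.314) -> (49.87,16.586) [heading=315, draw]
    LT 90: heading 315 -> 45
    RT 45: heading 45 -> 0
    -- iteration 2/3 --
    FD 18: (49.87,16.586) -> (67.87,16.586) [heading=0, draw]
    LT 90: heading 0 -> 90
    RT 45: heading 90 -> 45
    -- iteration 3/3 --
    FD 18: (67.87,16.586) -> (80.598,29.314) [heading=45, draw]
    LT 90: heading 45 -> 135
    RT 45: heading 135 -> 90
  ]
  -- iteration 3/4 --
  RT 180: heading 90 -> 270
  FD 2: (80.598,29.314) -> (80.598,27.314) [heading=270, draw]
  REPEAT 3 [
    -- iteration 1/3 --
    FD 18: (80.598,27.314) -> (80.598,9.314) [heading=270, draw]
    LT 90: heading 270 -> 0
    RT 45: heading 0 -> 315
    -- iteration 2/3 --
    FD 18: (80.598,9.314) -> (93.326,-3.414) [heading=315, draw]
    LT 90: heading 315 -> 45
    RT 45: heading 45 -> 0
    -- iteration 3/3 --
    FD 18: (93.326,-3.414) -> (111.326,-3.414) [heading=0, draw]
    LT 90: heading 0 -> 90
    RT 45: heading 90 -> 45
  ]
  -- iteration 4/4 --
  RT 180: heading 45 -> 225
  FD 2: (111.326,-3.414) -> (109.912,-4.828) [heading=225, draw]
  REPEAT 3 [
    -- iteration 1/3 --
    FD 18: (109.912,-4.828) -> (97.184,-17.556) [heading=225, draw]
    LT 90: heading 225 -> 315
    RT 45: heading 315 -> 270
    -- iteration 2/3 --
    FD 18: (97.184,-17.556) -> (97.184,-35.556) [heading=270, draw]
    LT 90: heading 270 -> 0
    RT 45: heading 0 -> 315
    -- iteration 3/3 --
    FD 18: (97.184,-35.556) -> (109.912,-48.284) [heading=315, draw]
    LT 90: heading 315 -> 45
    RT 45: heading 45 -> 0
  ]
]
LT 45: heading 0 -> 45
FD 4: (109.912,-48.284) -> (112.74,-45.456) [heading=45, draw]
FD 17: (112.74,-45.456) -> (124.761,-33.435) [heading=45, draw]
RT 135: heading 45 -> 270
Final: pos=(124.761,-33.435), heading=270, 19 segment(s) drawn

Answer: 124.761 -33.435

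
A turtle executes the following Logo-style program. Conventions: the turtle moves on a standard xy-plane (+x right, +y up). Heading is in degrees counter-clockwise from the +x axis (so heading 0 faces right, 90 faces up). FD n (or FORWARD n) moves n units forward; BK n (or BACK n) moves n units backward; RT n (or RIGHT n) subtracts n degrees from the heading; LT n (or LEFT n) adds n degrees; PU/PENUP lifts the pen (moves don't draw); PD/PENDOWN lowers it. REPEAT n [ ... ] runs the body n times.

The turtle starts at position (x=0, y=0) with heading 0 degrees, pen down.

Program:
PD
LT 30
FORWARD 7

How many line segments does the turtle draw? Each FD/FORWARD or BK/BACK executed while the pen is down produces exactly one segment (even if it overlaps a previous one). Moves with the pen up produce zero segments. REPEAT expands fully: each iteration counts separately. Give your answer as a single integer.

Executing turtle program step by step:
Start: pos=(0,0), heading=0, pen down
PD: pen down
LT 30: heading 0 -> 30
FD 7: (0,0) -> (6.062,3.5) [heading=30, draw]
Final: pos=(6.062,3.5), heading=30, 1 segment(s) drawn
Segments drawn: 1

Answer: 1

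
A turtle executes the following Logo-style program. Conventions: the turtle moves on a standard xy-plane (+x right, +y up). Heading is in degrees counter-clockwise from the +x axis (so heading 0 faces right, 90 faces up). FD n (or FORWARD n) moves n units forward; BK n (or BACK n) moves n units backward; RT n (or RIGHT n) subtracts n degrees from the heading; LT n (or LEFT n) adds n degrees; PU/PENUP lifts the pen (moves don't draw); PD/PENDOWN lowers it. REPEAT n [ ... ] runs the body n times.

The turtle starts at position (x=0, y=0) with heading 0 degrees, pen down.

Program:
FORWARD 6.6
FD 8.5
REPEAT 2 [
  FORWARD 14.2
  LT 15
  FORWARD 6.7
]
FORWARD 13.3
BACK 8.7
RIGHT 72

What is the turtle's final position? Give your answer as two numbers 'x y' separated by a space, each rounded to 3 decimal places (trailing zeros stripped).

Answer: 59.274 11.059

Derivation:
Executing turtle program step by step:
Start: pos=(0,0), heading=0, pen down
FD 6.6: (0,0) -> (6.6,0) [heading=0, draw]
FD 8.5: (6.6,0) -> (15.1,0) [heading=0, draw]
REPEAT 2 [
  -- iteration 1/2 --
  FD 14.2: (15.1,0) -> (29.3,0) [heading=0, draw]
  LT 15: heading 0 -> 15
  FD 6.7: (29.3,0) -> (35.772,1.734) [heading=15, draw]
  -- iteration 2/2 --
  FD 14.2: (35.772,1.734) -> (49.488,5.409) [heading=15, draw]
  LT 15: heading 15 -> 30
  FD 6.7: (49.488,5.409) -> (55.29,8.759) [heading=30, draw]
]
FD 13.3: (55.29,8.759) -> (66.808,15.409) [heading=30, draw]
BK 8.7: (66.808,15.409) -> (59.274,11.059) [heading=30, draw]
RT 72: heading 30 -> 318
Final: pos=(59.274,11.059), heading=318, 8 segment(s) drawn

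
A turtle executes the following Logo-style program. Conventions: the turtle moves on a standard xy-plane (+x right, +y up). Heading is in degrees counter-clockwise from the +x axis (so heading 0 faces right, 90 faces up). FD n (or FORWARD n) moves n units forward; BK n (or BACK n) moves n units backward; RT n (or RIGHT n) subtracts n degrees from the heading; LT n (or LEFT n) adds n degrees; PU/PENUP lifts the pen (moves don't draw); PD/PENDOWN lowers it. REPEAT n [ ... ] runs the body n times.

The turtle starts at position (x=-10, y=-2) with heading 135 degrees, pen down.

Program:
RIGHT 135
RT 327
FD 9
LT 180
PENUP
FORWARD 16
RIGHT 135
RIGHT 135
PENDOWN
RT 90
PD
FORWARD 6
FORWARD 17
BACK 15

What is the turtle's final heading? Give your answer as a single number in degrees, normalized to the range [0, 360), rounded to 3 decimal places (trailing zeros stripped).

Answer: 213

Derivation:
Executing turtle program step by step:
Start: pos=(-10,-2), heading=135, pen down
RT 135: heading 135 -> 0
RT 327: heading 0 -> 33
FD 9: (-10,-2) -> (-2.452,2.902) [heading=33, draw]
LT 180: heading 33 -> 213
PU: pen up
FD 16: (-2.452,2.902) -> (-15.871,-5.812) [heading=213, move]
RT 135: heading 213 -> 78
RT 135: heading 78 -> 303
PD: pen down
RT 90: heading 303 -> 213
PD: pen down
FD 6: (-15.871,-5.812) -> (-20.903,-9.08) [heading=213, draw]
FD 17: (-20.903,-9.08) -> (-35.16,-18.339) [heading=213, draw]
BK 15: (-35.16,-18.339) -> (-22.58,-10.17) [heading=213, draw]
Final: pos=(-22.58,-10.17), heading=213, 4 segment(s) drawn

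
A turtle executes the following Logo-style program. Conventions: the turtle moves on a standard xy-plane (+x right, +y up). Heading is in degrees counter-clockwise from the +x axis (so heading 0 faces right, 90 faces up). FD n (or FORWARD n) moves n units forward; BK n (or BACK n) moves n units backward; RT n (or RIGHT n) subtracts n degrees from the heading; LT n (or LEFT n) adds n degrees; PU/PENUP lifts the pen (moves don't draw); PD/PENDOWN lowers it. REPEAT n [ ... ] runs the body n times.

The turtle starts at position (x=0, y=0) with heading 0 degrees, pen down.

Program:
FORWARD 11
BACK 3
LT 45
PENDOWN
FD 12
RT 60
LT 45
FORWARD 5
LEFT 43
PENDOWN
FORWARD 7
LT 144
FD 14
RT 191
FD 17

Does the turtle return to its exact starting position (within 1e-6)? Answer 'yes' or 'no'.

Answer: no

Derivation:
Executing turtle program step by step:
Start: pos=(0,0), heading=0, pen down
FD 11: (0,0) -> (11,0) [heading=0, draw]
BK 3: (11,0) -> (8,0) [heading=0, draw]
LT 45: heading 0 -> 45
PD: pen down
FD 12: (8,0) -> (16.485,8.485) [heading=45, draw]
RT 60: heading 45 -> 345
LT 45: heading 345 -> 30
FD 5: (16.485,8.485) -> (20.815,10.985) [heading=30, draw]
LT 43: heading 30 -> 73
PD: pen down
FD 7: (20.815,10.985) -> (22.862,17.679) [heading=73, draw]
LT 144: heading 73 -> 217
FD 14: (22.862,17.679) -> (11.681,9.254) [heading=217, draw]
RT 191: heading 217 -> 26
FD 17: (11.681,9.254) -> (26.961,16.706) [heading=26, draw]
Final: pos=(26.961,16.706), heading=26, 7 segment(s) drawn

Start position: (0, 0)
Final position: (26.961, 16.706)
Distance = 31.717; >= 1e-6 -> NOT closed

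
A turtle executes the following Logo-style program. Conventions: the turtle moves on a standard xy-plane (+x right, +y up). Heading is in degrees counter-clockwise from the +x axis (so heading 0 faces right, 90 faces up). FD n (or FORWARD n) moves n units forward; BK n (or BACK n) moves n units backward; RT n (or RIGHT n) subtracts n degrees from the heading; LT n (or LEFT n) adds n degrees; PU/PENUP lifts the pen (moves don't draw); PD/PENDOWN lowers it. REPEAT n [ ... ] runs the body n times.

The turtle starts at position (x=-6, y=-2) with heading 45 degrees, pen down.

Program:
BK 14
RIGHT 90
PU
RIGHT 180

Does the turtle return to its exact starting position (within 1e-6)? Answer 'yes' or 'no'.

Answer: no

Derivation:
Executing turtle program step by step:
Start: pos=(-6,-2), heading=45, pen down
BK 14: (-6,-2) -> (-15.899,-11.899) [heading=45, draw]
RT 90: heading 45 -> 315
PU: pen up
RT 180: heading 315 -> 135
Final: pos=(-15.899,-11.899), heading=135, 1 segment(s) drawn

Start position: (-6, -2)
Final position: (-15.899, -11.899)
Distance = 14; >= 1e-6 -> NOT closed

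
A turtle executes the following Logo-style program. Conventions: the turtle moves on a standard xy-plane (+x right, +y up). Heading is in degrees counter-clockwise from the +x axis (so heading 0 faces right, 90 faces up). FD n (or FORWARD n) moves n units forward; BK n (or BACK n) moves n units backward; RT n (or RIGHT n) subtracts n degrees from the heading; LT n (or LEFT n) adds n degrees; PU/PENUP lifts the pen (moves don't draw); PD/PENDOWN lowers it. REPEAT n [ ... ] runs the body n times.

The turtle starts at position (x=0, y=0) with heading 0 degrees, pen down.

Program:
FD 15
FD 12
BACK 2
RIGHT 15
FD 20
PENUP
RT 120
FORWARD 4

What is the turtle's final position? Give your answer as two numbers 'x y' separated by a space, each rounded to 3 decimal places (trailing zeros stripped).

Answer: 41.49 -8.005

Derivation:
Executing turtle program step by step:
Start: pos=(0,0), heading=0, pen down
FD 15: (0,0) -> (15,0) [heading=0, draw]
FD 12: (15,0) -> (27,0) [heading=0, draw]
BK 2: (27,0) -> (25,0) [heading=0, draw]
RT 15: heading 0 -> 345
FD 20: (25,0) -> (44.319,-5.176) [heading=345, draw]
PU: pen up
RT 120: heading 345 -> 225
FD 4: (44.319,-5.176) -> (41.49,-8.005) [heading=225, move]
Final: pos=(41.49,-8.005), heading=225, 4 segment(s) drawn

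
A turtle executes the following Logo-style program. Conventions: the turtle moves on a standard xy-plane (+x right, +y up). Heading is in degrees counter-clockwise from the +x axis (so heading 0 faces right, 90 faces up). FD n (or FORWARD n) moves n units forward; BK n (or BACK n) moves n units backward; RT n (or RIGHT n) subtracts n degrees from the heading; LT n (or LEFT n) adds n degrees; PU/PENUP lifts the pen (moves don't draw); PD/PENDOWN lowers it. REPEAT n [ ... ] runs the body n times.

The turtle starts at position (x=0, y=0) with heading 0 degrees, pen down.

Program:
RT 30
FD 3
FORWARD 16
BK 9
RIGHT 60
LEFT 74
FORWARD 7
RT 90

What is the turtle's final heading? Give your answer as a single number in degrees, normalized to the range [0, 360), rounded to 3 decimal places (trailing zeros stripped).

Executing turtle program step by step:
Start: pos=(0,0), heading=0, pen down
RT 30: heading 0 -> 330
FD 3: (0,0) -> (2.598,-1.5) [heading=330, draw]
FD 16: (2.598,-1.5) -> (16.454,-9.5) [heading=330, draw]
BK 9: (16.454,-9.5) -> (8.66,-5) [heading=330, draw]
RT 60: heading 330 -> 270
LT 74: heading 270 -> 344
FD 7: (8.66,-5) -> (15.389,-6.929) [heading=344, draw]
RT 90: heading 344 -> 254
Final: pos=(15.389,-6.929), heading=254, 4 segment(s) drawn

Answer: 254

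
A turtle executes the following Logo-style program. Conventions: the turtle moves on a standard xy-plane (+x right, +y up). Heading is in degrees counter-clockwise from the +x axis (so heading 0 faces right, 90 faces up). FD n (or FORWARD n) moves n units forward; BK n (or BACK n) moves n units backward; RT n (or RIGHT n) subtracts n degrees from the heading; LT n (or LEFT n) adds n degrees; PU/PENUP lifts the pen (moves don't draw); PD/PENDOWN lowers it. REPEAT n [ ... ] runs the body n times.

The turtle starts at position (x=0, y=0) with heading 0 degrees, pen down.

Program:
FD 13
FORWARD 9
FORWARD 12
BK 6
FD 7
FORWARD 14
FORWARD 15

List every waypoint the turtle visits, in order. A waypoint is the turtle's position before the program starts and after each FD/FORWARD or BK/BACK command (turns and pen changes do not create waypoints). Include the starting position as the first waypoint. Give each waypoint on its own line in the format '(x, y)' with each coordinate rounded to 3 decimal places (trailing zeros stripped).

Executing turtle program step by step:
Start: pos=(0,0), heading=0, pen down
FD 13: (0,0) -> (13,0) [heading=0, draw]
FD 9: (13,0) -> (22,0) [heading=0, draw]
FD 12: (22,0) -> (34,0) [heading=0, draw]
BK 6: (34,0) -> (28,0) [heading=0, draw]
FD 7: (28,0) -> (35,0) [heading=0, draw]
FD 14: (35,0) -> (49,0) [heading=0, draw]
FD 15: (49,0) -> (64,0) [heading=0, draw]
Final: pos=(64,0), heading=0, 7 segment(s) drawn
Waypoints (8 total):
(0, 0)
(13, 0)
(22, 0)
(34, 0)
(28, 0)
(35, 0)
(49, 0)
(64, 0)

Answer: (0, 0)
(13, 0)
(22, 0)
(34, 0)
(28, 0)
(35, 0)
(49, 0)
(64, 0)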